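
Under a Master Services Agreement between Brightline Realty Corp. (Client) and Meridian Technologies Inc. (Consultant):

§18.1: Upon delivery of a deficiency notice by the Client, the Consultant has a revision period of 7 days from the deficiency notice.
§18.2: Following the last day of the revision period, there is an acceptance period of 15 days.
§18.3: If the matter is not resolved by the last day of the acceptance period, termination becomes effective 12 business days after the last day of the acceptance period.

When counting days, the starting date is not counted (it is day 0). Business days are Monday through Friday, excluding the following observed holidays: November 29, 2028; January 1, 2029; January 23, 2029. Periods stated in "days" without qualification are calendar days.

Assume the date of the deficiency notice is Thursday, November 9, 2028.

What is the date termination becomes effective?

December 19, 2028

Adding 7 calendar days to November 9, 2028 gives November 16, 2028, which is the last day of the revision period.
The last day of the acceptance period: November 16, 2028 + 15 days = December 1, 2028.
From Friday, December 1, 2028, 12 business days (Dec 4, Dec 5, Dec 6, Dec 7, …, Dec 15, Dec 18, Dec 19, skipping weekends) brings us to Tuesday, December 19, 2028, which is the date termination becomes effective.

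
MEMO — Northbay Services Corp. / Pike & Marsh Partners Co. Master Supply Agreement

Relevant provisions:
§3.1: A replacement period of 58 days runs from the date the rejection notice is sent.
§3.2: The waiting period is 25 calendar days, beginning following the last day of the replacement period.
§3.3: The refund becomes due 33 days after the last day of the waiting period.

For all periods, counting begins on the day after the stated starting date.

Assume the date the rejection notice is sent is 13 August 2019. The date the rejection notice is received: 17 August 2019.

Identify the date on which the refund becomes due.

7 December 2019

The last day of the replacement period: 58 calendar days after 13 August 2019 is 10 October 2019.
The last day of the waiting period: 25 calendar days after 10 October 2019 is 4 November 2019.
The date on which the refund becomes due: 33 calendar days after 4 November 2019 is 7 December 2019.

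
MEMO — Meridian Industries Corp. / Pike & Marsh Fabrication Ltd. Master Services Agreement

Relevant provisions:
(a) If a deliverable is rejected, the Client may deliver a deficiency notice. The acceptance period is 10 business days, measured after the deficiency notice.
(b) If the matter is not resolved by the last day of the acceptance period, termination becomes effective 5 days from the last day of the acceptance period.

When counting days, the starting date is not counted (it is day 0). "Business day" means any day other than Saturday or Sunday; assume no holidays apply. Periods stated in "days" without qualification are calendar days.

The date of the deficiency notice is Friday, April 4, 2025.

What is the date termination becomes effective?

The last day of the acceptance period: 10 business days after Friday, April 4, 2025, skipping weekends — Apr 7, Apr 8, Apr 9, Apr 10, Apr 11, Apr 14, Apr 15, Apr 16, Apr 17, Apr 18 — lands on Friday, April 18, 2025.
The date termination becomes effective: April 18, 2025 + 5 days = April 23, 2025.

April 23, 2025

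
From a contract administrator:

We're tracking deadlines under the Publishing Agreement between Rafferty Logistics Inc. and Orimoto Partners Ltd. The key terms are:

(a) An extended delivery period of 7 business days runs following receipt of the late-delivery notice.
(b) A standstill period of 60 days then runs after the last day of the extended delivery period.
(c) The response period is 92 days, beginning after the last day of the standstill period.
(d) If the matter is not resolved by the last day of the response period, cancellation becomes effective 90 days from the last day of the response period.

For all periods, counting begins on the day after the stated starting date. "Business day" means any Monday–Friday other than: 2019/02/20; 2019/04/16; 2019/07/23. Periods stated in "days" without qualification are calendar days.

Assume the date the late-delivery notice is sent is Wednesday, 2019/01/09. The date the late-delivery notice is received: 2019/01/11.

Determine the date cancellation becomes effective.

2019/09/21

From Friday, 2019/01/11, 7 business days (Jan 14, Jan 15, Jan 16, Jan 17, Jan 18, Jan 21, Jan 22, skipping weekends) brings us to Tuesday, 2019/01/22, which is the last day of the extended delivery period.
The last day of the standstill period: 60 calendar days after 2019/01/22 is 2019/03/23.
The last day of the response period: 92 calendar days after 2019/03/23 is 2019/06/23.
Adding 90 calendar days to 2019/06/23 gives 2019/09/21, which is the date cancellation becomes effective.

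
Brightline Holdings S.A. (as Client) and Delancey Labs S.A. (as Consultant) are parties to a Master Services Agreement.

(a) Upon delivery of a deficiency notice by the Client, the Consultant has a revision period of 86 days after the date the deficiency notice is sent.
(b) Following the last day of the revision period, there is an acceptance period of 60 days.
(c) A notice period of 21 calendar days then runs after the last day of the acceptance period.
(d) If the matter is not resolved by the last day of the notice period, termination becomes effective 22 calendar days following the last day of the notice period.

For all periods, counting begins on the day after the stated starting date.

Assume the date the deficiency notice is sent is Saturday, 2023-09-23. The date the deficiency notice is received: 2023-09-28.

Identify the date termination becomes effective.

The last day of the revision period: 86 calendar days after 2023-09-23 is 2023-12-18.
The last day of the acceptance period: 60 calendar days after 2023-12-18 is 2024-02-16.
The last day of the notice period: 2024-02-16 + 21 days = 2024-03-08.
The date termination becomes effective: 22 calendar days after 2024-03-08 is 2024-03-30.

2024-03-30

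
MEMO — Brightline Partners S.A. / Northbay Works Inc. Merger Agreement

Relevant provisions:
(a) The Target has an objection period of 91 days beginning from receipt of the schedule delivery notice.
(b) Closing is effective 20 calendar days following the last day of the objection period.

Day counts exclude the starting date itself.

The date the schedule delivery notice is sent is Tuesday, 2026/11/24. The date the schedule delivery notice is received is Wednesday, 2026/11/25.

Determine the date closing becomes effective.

Adding 91 calendar days to 2026/11/25 gives 2027/02/24, which is the last day of the objection period.
The date closing becomes effective: 2027/02/24 + 20 days = 2027/03/16.

2027/03/16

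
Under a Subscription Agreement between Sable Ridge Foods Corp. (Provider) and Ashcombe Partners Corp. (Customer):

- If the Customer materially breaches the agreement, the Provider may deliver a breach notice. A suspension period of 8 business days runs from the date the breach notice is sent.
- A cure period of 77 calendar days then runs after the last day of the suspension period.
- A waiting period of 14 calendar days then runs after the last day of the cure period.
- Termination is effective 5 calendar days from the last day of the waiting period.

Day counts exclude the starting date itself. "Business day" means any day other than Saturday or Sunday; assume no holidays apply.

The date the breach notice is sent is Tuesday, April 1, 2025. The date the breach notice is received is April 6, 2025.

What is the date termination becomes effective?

July 16, 2025

From Tuesday, April 1, 2025, 8 business days (Apr 2, Apr 3, Apr 4, Apr 7, Apr 8, Apr 9, Apr 10, Apr 11, skipping weekends) brings us to Friday, April 11, 2025, which is the last day of the suspension period.
The last day of the cure period: April 11, 2025 + 77 days = June 27, 2025.
Adding 14 calendar days to June 27, 2025 gives July 11, 2025, which is the last day of the waiting period.
Adding 5 calendar days to July 11, 2025 gives July 16, 2025, which is the date termination becomes effective.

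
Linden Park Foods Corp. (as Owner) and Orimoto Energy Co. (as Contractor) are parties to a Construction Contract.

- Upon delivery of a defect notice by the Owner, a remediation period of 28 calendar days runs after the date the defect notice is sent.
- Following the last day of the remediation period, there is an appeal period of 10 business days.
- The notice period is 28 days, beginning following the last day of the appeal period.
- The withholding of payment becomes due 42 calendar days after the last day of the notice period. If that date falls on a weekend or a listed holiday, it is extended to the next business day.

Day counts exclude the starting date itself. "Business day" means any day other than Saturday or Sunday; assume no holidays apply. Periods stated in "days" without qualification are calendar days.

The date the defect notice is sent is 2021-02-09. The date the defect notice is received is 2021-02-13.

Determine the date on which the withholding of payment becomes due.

2021-06-01

The last day of the remediation period: 28 calendar days after 2021-02-09 is 2021-03-09.
From Tuesday, 2021-03-09, 10 business days (Mar 10, Mar 11, Mar 12, Mar 15, Mar 16, Mar 17, Mar 18, Mar 19, Mar 22, Mar 23, skipping weekends) brings us to Tuesday, 2021-03-23, which is the last day of the appeal period.
The last day of the notice period: 28 calendar days after 2021-03-23 is 2021-04-20.
The date on which the withholding of payment becomes due: 42 calendar days after 2021-04-20 is 2021-06-01. 2021-06-01 is a Tuesday, so no roll-forward applies.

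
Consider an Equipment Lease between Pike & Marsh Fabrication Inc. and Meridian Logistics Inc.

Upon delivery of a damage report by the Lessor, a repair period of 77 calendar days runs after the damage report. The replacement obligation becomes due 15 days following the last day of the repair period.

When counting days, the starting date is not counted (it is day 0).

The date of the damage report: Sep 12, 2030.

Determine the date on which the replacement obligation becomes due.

The last day of the repair period: Sep 12, 2030 + 77 days = Nov 28, 2030.
Adding 15 calendar days to Nov 28, 2030 gives Dec 13, 2030, which is the date on which the replacement obligation becomes due.

Dec 13, 2030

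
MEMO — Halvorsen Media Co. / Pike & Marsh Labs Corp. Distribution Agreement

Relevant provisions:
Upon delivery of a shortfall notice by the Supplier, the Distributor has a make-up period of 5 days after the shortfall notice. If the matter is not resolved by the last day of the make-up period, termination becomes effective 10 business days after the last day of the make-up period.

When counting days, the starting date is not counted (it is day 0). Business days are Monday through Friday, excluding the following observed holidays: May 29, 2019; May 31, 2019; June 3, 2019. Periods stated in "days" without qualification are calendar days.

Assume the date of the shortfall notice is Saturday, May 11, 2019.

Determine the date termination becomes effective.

June 4, 2019

Adding 5 calendar days to May 11, 2019 gives May 16, 2019, which is the last day of the make-up period.
From Thursday, May 16, 2019, 10 business days (May 17, May 20, May 21, May 22, May 23, May 24, May 27, May 28, May 30, Jun 4, skipping weekends and the listed holidays on May 29, May 31, Jun 3) brings us to Tuesday, June 4, 2019, which is the date termination becomes effective.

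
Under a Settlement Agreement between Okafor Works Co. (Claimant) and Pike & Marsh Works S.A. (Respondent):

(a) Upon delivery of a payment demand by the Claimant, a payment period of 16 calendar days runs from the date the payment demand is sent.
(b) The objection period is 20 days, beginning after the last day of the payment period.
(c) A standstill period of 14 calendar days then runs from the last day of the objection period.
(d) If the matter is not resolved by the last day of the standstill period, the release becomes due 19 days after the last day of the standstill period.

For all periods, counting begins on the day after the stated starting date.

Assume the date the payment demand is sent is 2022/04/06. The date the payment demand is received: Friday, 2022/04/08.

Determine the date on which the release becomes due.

2022/06/14

The last day of the payment period: 2022/04/06 + 16 days = 2022/04/22.
The last day of the objection period: 2022/04/22 + 20 days = 2022/05/12.
The last day of the standstill period: 2022/05/12 + 14 days = 2022/05/26.
The date on which the release becomes due: 19 calendar days after 2022/05/26 is 2022/06/14.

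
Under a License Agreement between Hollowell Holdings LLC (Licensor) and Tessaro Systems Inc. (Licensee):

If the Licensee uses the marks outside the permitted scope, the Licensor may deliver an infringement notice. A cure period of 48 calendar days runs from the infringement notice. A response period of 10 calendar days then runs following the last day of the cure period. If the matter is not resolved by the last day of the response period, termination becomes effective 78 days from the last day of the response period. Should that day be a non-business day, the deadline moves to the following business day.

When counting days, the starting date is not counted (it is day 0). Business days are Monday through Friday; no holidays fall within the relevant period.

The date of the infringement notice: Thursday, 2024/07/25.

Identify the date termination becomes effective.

2024/12/09

The last day of the cure period: 2024/07/25 + 48 days = 2024/09/11.
The last day of the response period: 2024/09/11 + 10 days = 2024/09/21.
The date termination becomes effective: 78 calendar days after 2024/09/21 is 2024/12/08. That falls on a Sunday, so it rolls to the next business day, Monday, 2024/12/09.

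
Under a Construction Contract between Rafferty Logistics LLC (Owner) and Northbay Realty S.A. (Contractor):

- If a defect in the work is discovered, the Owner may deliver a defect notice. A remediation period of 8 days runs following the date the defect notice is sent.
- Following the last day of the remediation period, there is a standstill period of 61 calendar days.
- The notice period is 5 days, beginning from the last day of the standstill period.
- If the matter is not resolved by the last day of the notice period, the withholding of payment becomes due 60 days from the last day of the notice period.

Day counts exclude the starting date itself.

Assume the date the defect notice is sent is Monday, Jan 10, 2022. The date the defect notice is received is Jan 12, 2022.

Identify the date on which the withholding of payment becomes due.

May 24, 2022

The last day of the remediation period: 8 calendar days after Jan 10, 2022 is Jan 18, 2022.
The last day of the standstill period: 61 calendar days after Jan 18, 2022 is Mar 20, 2022.
Adding 5 calendar days to Mar 20, 2022 gives Mar 25, 2022, which is the last day of the notice period.
Adding 60 calendar days to Mar 25, 2022 gives May 24, 2022, which is the date on which the withholding of payment becomes due.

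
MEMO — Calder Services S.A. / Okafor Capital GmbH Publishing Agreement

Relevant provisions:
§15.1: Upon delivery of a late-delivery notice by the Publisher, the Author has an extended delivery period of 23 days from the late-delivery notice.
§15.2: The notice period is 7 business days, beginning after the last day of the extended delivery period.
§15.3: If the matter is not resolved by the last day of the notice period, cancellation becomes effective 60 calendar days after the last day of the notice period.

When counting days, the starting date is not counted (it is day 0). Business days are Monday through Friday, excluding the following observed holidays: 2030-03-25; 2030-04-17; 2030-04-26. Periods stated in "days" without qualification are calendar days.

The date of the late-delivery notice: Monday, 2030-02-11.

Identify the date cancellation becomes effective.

2030-05-14

Adding 23 calendar days to 2030-02-11 gives 2030-03-06, which is the last day of the extended delivery period.
From Wednesday, 2030-03-06, 7 business days (Mar 7, Mar 8, Mar 11, Mar 12, Mar 13, Mar 14, Mar 15, skipping weekends) brings us to Friday, 2030-03-15, which is the last day of the notice period.
The date cancellation becomes effective: 2030-03-15 + 60 days = 2030-05-14.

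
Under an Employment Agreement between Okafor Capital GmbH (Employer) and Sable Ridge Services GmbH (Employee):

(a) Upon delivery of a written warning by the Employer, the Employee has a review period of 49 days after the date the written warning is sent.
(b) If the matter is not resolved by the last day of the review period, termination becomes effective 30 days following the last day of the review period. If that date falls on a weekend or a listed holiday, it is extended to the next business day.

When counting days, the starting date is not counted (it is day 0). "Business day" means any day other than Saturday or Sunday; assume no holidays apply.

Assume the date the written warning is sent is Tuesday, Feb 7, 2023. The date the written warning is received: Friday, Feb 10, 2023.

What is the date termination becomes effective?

Apr 27, 2023

The last day of the review period: Feb 7, 2023 + 49 days = Mar 28, 2023.
The date termination becomes effective: Mar 28, 2023 + 30 days = Apr 27, 2023. Apr 27, 2023 is a Thursday, so no roll-forward applies.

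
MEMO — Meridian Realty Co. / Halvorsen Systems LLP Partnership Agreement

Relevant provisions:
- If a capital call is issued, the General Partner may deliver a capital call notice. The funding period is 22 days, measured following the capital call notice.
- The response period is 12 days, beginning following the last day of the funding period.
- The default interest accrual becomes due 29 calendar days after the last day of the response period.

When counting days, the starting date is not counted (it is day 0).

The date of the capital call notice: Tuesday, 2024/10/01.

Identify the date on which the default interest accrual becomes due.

The last day of the funding period: 2024/10/01 + 22 days = 2024/10/23.
The last day of the response period: 2024/10/23 + 12 days = 2024/11/04.
Adding 29 calendar days to 2024/11/04 gives 2024/12/03, which is the date on which the default interest accrual becomes due.

2024/12/03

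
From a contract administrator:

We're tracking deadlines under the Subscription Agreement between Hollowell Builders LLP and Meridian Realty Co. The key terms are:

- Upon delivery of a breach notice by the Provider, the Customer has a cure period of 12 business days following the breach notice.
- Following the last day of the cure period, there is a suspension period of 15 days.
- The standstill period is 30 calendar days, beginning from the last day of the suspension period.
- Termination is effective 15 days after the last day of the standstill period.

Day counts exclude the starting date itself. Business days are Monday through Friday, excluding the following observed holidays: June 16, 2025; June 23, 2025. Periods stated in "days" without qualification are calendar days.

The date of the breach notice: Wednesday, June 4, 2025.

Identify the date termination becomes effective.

The last day of the cure period: 12 business days after Wednesday, June 4, 2025, skipping weekends and the listed holidays on Jun 16, Jun 23 — Jun 5, Jun 6, Jun 9, Jun 10, …, Jun 19, Jun 20, Jun 24 — lands on Tuesday, June 24, 2025.
The last day of the suspension period: June 24, 2025 + 15 days = July 9, 2025.
The last day of the standstill period: 30 calendar days after July 9, 2025 is August 8, 2025.
The date termination becomes effective: 15 calendar days after August 8, 2025 is August 23, 2025.

August 23, 2025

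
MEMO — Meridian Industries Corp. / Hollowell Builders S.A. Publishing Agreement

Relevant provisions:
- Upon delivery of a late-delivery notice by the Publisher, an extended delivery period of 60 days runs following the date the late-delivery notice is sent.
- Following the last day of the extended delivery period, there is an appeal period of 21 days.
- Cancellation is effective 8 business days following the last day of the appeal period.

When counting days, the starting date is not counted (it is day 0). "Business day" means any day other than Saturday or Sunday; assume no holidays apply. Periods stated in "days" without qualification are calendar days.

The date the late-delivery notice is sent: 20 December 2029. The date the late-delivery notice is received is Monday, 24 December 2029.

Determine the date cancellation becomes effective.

21 March 2030

The last day of the extended delivery period: 60 calendar days after 20 December 2029 is 18 February 2030.
Adding 21 calendar days to 18 February 2030 gives 11 March 2030, which is the last day of the appeal period.
From Monday, 11 March 2030, 8 business days (Mar 12, Mar 13, Mar 14, Mar 15, Mar 18, Mar 19, Mar 20, Mar 21, skipping weekends) brings us to Thursday, 21 March 2030, which is the date cancellation becomes effective.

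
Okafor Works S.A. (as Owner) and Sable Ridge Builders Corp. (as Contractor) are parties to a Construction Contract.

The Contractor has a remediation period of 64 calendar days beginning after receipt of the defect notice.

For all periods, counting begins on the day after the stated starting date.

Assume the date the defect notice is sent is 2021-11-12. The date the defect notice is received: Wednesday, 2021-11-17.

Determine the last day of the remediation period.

Adding 64 calendar days to 2021-11-17 gives 2022-01-20, which is the last day of the remediation period.

2022-01-20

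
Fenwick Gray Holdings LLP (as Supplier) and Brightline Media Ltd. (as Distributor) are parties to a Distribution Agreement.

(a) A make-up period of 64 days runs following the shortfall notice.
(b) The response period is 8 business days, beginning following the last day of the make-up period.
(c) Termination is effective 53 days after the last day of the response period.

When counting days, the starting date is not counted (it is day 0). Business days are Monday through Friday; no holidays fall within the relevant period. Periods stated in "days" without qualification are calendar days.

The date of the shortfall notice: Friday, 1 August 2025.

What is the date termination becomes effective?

7 December 2025

The last day of the make-up period: 64 calendar days after 1 August 2025 is 4 October 2025.
The last day of the response period: 8 business days after Saturday, 4 October 2025, skipping weekends — Oct 6, Oct 7, Oct 8, Oct 9, Oct 10, Oct 13, Oct 14, Oct 15 — lands on Wednesday, 15 October 2025.
The date termination becomes effective: 15 October 2025 + 53 days = 7 December 2025.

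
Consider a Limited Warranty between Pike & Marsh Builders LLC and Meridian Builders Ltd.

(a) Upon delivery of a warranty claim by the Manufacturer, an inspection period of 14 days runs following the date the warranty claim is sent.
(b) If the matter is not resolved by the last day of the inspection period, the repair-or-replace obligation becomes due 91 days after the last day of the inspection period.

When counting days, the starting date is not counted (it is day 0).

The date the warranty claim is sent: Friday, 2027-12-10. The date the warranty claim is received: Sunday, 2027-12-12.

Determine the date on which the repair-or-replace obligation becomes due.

Adding 14 calendar days to 2027-12-10 gives 2027-12-24, which is the last day of the inspection period.
Adding 91 calendar days to 2027-12-24 gives 2028-03-24, which is the date on which the repair-or-replace obligation becomes due.

2028-03-24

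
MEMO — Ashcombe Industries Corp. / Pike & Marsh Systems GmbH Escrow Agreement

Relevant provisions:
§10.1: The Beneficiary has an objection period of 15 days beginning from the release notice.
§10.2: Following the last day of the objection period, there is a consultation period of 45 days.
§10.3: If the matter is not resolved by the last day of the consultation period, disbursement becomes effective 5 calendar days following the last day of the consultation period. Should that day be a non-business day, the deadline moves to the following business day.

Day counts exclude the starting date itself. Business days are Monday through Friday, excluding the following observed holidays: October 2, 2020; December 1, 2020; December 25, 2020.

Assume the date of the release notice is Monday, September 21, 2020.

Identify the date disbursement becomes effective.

The last day of the objection period: 15 calendar days after September 21, 2020 is October 6, 2020.
The last day of the consultation period: 45 calendar days after October 6, 2020 is November 20, 2020.
The date disbursement becomes effective: 5 calendar days after November 20, 2020 is November 25, 2020. November 25, 2020 is a Wednesday and is not a listed holiday, so no roll-forward applies.

November 25, 2020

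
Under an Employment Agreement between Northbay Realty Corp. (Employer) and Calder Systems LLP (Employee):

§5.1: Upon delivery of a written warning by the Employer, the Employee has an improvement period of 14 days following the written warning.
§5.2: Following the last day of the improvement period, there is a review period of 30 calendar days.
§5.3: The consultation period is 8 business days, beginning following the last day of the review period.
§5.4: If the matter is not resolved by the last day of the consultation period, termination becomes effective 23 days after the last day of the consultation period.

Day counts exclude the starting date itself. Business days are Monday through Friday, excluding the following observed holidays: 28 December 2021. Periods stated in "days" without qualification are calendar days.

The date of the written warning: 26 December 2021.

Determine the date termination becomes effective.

13 March 2022

The last day of the improvement period: 26 December 2021 + 14 days = 9 January 2022.
The last day of the review period: 9 January 2022 + 30 days = 8 February 2022.
The last day of the consultation period: 8 business days after Tuesday, 8 February 2022, skipping weekends — Feb 9, Feb 10, Feb 11, Feb 14, Feb 15, Feb 16, Feb 17, Feb 18 — lands on Friday, 18 February 2022.
The date termination becomes effective: 23 calendar days after 18 February 2022 is 13 March 2022.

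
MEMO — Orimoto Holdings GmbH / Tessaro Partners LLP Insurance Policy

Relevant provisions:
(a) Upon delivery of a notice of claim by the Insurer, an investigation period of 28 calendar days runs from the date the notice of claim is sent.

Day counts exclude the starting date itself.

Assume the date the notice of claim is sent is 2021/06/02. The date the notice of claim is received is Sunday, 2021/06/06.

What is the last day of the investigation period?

The last day of the investigation period: 28 calendar days after 2021/06/02 is 2021/06/30.

2021/06/30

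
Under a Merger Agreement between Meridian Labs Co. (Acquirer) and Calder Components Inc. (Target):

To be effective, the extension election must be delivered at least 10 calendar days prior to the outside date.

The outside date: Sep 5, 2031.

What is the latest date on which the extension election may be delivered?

Aug 26, 2031

Sep 5, 2031 minus 10 days is Aug 26, 2031.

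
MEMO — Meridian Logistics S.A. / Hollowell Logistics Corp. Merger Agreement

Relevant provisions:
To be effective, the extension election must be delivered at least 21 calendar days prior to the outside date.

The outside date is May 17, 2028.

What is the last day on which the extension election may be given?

Apr 26, 2028

May 17, 2028 minus 21 days is Apr 26, 2028.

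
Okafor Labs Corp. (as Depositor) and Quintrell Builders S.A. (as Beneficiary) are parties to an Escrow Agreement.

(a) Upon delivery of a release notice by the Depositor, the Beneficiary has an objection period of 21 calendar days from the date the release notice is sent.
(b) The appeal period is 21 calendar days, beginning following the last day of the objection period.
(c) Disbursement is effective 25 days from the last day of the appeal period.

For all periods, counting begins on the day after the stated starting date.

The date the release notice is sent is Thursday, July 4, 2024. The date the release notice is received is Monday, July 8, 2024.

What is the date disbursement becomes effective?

The last day of the objection period: 21 calendar days after July 4, 2024 is July 25, 2024.
The last day of the appeal period: 21 calendar days after July 25, 2024 is August 15, 2024.
Adding 25 calendar days to August 15, 2024 gives September 9, 2024, which is the date disbursement becomes effective.

September 9, 2024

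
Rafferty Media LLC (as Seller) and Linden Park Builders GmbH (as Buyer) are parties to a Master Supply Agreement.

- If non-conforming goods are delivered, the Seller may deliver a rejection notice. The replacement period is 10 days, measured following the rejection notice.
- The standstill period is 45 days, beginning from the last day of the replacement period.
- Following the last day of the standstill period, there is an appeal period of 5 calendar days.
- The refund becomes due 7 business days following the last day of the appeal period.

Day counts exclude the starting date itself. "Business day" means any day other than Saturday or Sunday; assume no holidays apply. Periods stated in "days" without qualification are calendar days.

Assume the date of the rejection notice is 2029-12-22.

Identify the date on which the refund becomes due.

2030-03-01

Adding 10 calendar days to 2029-12-22 gives 2030-01-01, which is the last day of the replacement period.
The last day of the standstill period: 45 calendar days after 2030-01-01 is 2030-02-15.
The last day of the appeal period: 2030-02-15 + 5 days = 2030-02-20.
From Wednesday, 2030-02-20, 7 business days (Feb 21, Feb 22, Feb 25, Feb 26, Feb 27, Feb 28, Mar 1, skipping weekends) brings us to Friday, 2030-03-01, which is the date on which the refund becomes due.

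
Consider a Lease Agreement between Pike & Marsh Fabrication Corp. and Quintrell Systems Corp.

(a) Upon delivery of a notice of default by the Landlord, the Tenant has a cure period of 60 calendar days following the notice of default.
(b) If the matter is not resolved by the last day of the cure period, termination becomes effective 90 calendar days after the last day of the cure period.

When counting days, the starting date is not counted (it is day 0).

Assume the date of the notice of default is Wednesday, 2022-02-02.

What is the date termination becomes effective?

2022-07-02

The last day of the cure period: 60 calendar days after 2022-02-02 is 2022-04-03.
Adding 90 calendar days to 2022-04-03 gives 2022-07-02, which is the date termination becomes effective.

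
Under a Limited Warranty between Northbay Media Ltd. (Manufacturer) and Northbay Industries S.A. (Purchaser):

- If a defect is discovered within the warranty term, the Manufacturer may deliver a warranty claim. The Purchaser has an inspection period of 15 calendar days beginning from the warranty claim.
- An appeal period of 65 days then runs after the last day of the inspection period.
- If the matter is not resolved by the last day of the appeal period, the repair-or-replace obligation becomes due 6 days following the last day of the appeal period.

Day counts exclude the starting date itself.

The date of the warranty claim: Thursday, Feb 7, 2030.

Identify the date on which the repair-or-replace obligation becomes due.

Adding 15 calendar days to Feb 7, 2030 gives Feb 22, 2030, which is the last day of the inspection period.
The last day of the appeal period: Feb 22, 2030 + 65 days = Apr 28, 2030.
Adding 6 calendar days to Apr 28, 2030 gives May 4, 2030, which is the date on which the repair-or-replace obligation becomes due.

May 4, 2030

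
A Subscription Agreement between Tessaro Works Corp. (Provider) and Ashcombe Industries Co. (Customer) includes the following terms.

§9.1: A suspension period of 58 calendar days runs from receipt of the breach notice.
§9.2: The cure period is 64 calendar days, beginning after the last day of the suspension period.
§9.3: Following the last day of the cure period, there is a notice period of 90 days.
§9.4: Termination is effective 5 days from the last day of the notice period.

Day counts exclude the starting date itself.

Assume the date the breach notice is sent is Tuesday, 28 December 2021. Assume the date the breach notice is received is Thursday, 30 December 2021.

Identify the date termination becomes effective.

The last day of the suspension period: 58 calendar days after 30 December 2021 is 26 February 2022.
The last day of the cure period: 64 calendar days after 26 February 2022 is 1 May 2022.
Adding 90 calendar days to 1 May 2022 gives 30 July 2022, which is the last day of the notice period.
The date termination becomes effective: 5 calendar days after 30 July 2022 is 4 August 2022.

4 August 2022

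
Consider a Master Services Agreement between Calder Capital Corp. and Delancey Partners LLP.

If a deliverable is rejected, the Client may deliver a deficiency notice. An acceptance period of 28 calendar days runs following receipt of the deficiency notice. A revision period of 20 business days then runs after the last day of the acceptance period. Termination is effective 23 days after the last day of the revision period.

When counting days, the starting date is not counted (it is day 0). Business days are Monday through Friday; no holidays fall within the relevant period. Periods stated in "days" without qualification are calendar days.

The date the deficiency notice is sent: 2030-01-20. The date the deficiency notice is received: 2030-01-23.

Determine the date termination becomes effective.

The last day of the acceptance period: 2030-01-23 + 28 days = 2030-02-20.
From Wednesday, 2030-02-20, 20 business days (Feb 21, Feb 22, Feb 25, Feb 26, …, Mar 18, Mar 19, Mar 20, skipping weekends) brings us to Wednesday, 2030-03-20, which is the last day of the revision period.
The date termination becomes effective: 2030-03-20 + 23 days = 2030-04-12.

2030-04-12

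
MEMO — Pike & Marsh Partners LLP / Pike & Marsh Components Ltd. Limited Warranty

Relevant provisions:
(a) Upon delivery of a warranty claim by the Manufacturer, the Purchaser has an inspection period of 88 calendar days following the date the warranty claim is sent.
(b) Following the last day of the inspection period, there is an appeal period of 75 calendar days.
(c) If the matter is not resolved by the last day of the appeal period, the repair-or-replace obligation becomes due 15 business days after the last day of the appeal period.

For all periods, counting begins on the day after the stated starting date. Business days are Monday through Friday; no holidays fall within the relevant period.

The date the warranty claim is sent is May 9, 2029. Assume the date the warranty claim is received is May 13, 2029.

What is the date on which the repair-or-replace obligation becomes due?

November 9, 2029

The last day of the inspection period: 88 calendar days after May 9, 2029 is August 5, 2029.
Adding 75 calendar days to August 5, 2029 gives October 19, 2029, which is the last day of the appeal period.
The date on which the repair-or-replace obligation becomes due: counting 15 business days from Friday, October 19, 2029 (Oct 22, Oct 23, Oct 24, Oct 25, …, Nov 7, Nov 8, Nov 9, skipping weekends) reaches Friday, November 9, 2029.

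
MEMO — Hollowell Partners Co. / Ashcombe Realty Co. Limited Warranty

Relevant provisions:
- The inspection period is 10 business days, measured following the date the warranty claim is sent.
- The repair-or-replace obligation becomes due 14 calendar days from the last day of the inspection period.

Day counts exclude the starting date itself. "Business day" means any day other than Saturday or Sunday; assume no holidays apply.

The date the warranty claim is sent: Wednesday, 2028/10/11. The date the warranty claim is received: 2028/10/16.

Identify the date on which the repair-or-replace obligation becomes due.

2028/11/08

The last day of the inspection period: counting 10 business days from Wednesday, 2028/10/11 (Oct 12, Oct 13, Oct 16, Oct 17, Oct 18, Oct 19, Oct 20, Oct 23, Oct 24, Oct 25, skipping weekends) reaches Wednesday, 2028/10/25.
The date on which the repair-or-replace obligation becomes due: 2028/10/25 + 14 days = 2028/11/08.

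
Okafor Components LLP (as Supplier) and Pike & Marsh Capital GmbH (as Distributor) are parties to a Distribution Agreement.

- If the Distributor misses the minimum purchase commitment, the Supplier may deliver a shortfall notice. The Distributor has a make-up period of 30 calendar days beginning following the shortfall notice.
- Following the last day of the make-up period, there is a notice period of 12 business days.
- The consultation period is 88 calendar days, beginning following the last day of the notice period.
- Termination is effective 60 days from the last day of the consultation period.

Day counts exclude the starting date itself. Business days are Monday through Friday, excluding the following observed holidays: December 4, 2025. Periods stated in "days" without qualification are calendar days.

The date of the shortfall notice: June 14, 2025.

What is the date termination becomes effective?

December 25, 2025

Adding 30 calendar days to June 14, 2025 gives July 14, 2025, which is the last day of the make-up period.
From Monday, July 14, 2025, 12 business days (Jul 15, Jul 16, Jul 17, Jul 18, …, Jul 28, Jul 29, Jul 30, skipping weekends) brings us to Wednesday, July 30, 2025, which is the last day of the notice period.
Adding 88 calendar days to July 30, 2025 gives October 26, 2025, which is the last day of the consultation period.
The date termination becomes effective: October 26, 2025 + 60 days = December 25, 2025.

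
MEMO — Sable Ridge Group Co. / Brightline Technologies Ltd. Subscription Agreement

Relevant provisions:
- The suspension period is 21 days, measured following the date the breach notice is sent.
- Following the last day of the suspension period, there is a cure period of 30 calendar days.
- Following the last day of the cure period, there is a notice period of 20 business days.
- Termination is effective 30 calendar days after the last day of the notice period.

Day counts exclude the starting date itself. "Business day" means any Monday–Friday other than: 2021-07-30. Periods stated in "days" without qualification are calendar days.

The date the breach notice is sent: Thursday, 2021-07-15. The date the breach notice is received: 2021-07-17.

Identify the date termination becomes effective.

Adding 21 calendar days to 2021-07-15 gives 2021-08-05, which is the last day of the suspension period.
The last day of the cure period: 30 calendar days after 2021-08-05 is 2021-09-04.
The last day of the notice period: 20 business days after Saturday, 2021-09-04, skipping weekends — Sep 6, Sep 7, Sep 8, Sep 9, …, Sep 29, Sep 30, Oct 1 — lands on Friday, 2021-10-01.
Adding 30 calendar days to 2021-10-01 gives 2021-10-31, which is the date termination becomes effective.

2021-10-31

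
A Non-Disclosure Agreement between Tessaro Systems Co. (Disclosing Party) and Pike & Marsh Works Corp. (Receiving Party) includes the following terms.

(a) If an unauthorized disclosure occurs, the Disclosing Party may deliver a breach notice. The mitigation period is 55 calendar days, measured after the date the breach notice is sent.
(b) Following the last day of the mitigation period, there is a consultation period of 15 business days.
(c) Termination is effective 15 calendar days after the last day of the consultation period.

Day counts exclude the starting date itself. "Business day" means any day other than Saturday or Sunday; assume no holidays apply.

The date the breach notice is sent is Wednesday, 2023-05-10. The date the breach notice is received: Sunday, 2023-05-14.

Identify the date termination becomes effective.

Adding 55 calendar days to 2023-05-10 gives 2023-07-04, which is the last day of the mitigation period.
The last day of the consultation period: counting 15 business days from Tuesday, 2023-07-04 (Jul 5, Jul 6, Jul 7, Jul 10, …, Jul 21, Jul 24, Jul 25, skipping weekends) reaches Tuesday, 2023-07-25.
The date termination becomes effective: 15 calendar days after 2023-07-25 is 2023-08-09.

2023-08-09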